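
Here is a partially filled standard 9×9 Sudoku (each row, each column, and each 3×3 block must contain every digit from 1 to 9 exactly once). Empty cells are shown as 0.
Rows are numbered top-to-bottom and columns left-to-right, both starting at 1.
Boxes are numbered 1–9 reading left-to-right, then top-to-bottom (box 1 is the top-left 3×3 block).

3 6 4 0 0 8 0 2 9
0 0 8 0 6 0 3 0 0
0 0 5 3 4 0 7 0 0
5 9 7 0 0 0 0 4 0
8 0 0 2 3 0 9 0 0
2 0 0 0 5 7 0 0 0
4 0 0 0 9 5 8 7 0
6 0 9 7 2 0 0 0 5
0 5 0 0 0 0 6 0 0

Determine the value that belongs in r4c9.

Cell r4c9 itself could take any of {1, 2, 3, 6, 8} by direct elimination.
Consider where 3 can go in row 4.
r4c4 is out (column 4 already has a 3).
r4c5 is out (column 5 already has a 3).
r4c6 is out (box 5 already has a 3).
r4c7 is out (column 7 already has a 3).
So the only cell in row 4 that can hold 3 is r4c9.
Therefore r4c9 = 3.

3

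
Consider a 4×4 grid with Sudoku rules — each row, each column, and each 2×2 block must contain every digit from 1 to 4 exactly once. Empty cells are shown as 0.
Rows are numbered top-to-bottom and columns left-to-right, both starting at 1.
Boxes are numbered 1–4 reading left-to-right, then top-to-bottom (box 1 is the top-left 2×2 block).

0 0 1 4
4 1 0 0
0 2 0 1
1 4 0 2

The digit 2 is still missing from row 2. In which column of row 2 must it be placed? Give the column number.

3

Consider where 2 can go in row 2.
r2c4 is out (column 4 already has a 2).
So the only cell in row 2 that can hold 2 is r2c3.
That is column 3.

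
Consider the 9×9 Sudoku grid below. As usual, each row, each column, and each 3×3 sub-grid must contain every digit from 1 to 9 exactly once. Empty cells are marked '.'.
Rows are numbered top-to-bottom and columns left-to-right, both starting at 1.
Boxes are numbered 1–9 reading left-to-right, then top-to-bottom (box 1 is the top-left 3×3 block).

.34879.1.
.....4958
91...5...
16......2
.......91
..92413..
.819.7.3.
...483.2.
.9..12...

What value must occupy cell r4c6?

Row 4 already contains {1, 2, 6}.
Column 6 already contains {1, 2, 3, 4, 5, 7, 9}.
Its 3×3 block (box 5) already contains {1, 2, 4}.
The only value from 1–9 not eliminated is 8, so r4c6 = 8.

8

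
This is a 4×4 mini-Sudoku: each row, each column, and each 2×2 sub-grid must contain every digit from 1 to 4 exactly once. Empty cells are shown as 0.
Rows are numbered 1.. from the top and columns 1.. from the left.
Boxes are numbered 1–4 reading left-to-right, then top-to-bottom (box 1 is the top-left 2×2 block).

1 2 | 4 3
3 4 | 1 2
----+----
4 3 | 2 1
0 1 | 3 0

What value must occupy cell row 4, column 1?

2

Row 4 already contains {1, 3}.
Column 1 already contains {1, 3, 4}.
Its 2×2 block (box 3) already contains {1, 3, 4}.
The only value from 1–4 not eliminated is 2, so row 4, column 1 = 2.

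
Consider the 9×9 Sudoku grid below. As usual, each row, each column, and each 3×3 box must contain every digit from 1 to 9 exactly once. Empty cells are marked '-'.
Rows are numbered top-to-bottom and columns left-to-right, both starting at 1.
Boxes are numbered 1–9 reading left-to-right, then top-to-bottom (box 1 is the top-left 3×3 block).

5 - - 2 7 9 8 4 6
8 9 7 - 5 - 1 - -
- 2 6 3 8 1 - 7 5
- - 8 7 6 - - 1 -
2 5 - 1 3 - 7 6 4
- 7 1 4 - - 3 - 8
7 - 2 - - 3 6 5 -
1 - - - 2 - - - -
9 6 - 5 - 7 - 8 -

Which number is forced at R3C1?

4

Row 3 already contains {1, 2, 3, 5, 6, 7, 8}.
Column 1 already contains {1, 2, 5, 7, 8, 9}.
Its 3×3 block (box 1) already contains {2, 5, 6, 7, 8, 9}.
The only value from 1–9 not eliminated is 4, so R3C1 = 4.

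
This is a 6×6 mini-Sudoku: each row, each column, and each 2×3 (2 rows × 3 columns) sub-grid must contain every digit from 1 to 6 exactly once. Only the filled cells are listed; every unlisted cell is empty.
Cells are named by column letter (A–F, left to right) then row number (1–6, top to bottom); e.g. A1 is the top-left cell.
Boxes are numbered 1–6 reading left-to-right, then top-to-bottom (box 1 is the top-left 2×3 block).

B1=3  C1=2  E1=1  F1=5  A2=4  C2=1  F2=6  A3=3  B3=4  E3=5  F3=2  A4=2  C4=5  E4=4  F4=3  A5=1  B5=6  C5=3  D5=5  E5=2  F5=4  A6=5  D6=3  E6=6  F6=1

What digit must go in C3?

6

Row 3 already contains {2, 3, 4, 5}.
Column C already contains {1, 2, 3, 5}.
Its 2×3 block (box 3) already contains {2, 3, 4, 5}.
The only value from 1–6 not eliminated is 6, so C3 = 6.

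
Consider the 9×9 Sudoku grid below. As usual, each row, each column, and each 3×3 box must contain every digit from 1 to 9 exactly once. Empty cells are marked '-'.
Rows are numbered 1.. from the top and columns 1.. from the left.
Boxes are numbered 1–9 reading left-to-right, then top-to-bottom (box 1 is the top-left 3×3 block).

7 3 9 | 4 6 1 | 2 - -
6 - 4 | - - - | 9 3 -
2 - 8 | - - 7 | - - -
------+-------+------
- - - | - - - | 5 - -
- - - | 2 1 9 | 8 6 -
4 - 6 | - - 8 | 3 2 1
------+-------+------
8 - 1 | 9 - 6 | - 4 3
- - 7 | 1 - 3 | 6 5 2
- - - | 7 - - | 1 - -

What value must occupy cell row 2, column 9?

7

Cell row 2, column 9 itself could take any of {5, 7, 8} by direct elimination.
Consider where 7 can go in box 3.
row 1, column 8 is out (row 1 already has a 7).
row 1, column 9 is out (row 1 already has a 7).
row 3, column 7 is out (row 3 already has a 7).
row 3, column 8 is out (row 3 already has a 7).
row 3, column 9 is out (row 3 already has a 7).
So the only cell in box 3 that can hold 7 is row 2, column 9.
Therefore row 2, column 9 = 7.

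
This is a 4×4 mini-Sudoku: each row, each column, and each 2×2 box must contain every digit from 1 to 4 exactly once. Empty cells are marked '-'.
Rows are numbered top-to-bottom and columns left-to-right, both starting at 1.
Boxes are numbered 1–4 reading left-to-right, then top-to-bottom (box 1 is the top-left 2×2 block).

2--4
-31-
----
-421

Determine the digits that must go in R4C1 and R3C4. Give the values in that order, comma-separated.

3,3

For R4C1:
  Row 4 already contains {1, 2, 4}.
  Column 1 already contains {2}.
  Its 2×2 block (box 3) already contains {4}.
  The only value from 1–4 not eliminated is 3, so R4C1 = 3.
For R3C4:
  Row 3 already contains {}.
  Column 4 already contains {1, 4}.
  Its 2×2 block (box 4) already contains {1, 2}.
  The only value from 1–4 not eliminated is 3, so R3C4 = 3.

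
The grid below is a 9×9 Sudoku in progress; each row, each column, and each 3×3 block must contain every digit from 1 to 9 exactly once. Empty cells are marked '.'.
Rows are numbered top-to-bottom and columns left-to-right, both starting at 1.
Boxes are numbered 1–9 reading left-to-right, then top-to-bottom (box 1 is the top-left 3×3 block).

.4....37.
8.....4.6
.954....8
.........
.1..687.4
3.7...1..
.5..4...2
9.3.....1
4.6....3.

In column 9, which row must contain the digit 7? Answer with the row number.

Consider where 7 can go in column 9.
R1C9 is out (row 1 already has a 7).
R4C9 is out (box 6 already has a 7).
R6C9 is out (row 6 already has a 7).
So the only cell in column 9 that can hold 7 is R9C9.
That is row 9.

9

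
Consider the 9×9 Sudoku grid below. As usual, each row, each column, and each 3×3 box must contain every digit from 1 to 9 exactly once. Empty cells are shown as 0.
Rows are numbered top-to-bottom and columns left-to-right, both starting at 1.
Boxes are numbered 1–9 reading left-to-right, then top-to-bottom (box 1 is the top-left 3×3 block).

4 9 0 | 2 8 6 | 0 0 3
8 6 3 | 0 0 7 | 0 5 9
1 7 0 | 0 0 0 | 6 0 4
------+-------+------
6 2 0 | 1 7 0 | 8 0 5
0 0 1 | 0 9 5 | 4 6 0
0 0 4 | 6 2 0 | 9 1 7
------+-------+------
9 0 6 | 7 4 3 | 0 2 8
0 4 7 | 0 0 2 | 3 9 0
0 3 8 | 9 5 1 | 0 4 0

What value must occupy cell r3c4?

5

Cell r3c4 itself could take any of {3, 5} by direct elimination.
Consider where 5 can go in box 2.
r2c4 is out (row 2 already has a 5).
r2c5 is out (row 2 already has a 5).
r3c5 is out (column 5 already has a 5).
r3c6 is out (column 6 already has a 5).
So the only cell in box 2 that can hold 5 is r3c4.
Therefore r3c4 = 5.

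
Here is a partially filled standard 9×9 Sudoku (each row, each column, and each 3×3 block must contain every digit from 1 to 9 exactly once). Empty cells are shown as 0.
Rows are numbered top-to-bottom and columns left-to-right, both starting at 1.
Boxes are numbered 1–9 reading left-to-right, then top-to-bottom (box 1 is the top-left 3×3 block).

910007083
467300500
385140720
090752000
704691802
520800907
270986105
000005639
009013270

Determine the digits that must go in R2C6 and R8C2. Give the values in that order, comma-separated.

8,4

For R2C6:
  Consider where 8 can go in row 2.
  R2C5 is out (column 5 already has a 8).
  R2C8 is out (column 8 already has a 8).
  R2C9 is out (box 3 already has a 8).
  So the only cell in row 2 that can hold 8 is R2C6.
  So R2C6 = 8.
For R8C2:
  Row 8 already contains {3, 5, 6, 9}.
  Column 2 already contains {1, 2, 6, 7, 8, 9}.
  Its 3×3 block (box 7) already contains {2, 7, 9}.
  The only value from 1–9 not eliminated is 4, so R8C2 = 4.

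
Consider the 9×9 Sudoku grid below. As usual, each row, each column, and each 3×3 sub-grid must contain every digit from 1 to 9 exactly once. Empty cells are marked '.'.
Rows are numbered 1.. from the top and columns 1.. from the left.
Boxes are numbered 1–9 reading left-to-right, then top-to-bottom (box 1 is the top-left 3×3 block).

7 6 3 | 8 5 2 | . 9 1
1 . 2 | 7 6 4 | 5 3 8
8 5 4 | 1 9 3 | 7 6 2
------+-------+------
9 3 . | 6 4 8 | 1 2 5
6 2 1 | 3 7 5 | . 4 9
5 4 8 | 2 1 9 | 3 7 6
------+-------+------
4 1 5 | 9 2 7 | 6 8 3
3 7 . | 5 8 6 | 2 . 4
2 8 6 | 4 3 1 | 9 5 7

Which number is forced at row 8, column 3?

9

Row 8 already contains {2, 3, 4, 5, 6, 7, 8}.
Column 3 already contains {1, 2, 3, 4, 5, 6, 8}.
Its 3×3 block (box 7) already contains {1, 2, 3, 4, 5, 6, 7, 8}.
The only value from 1–9 not eliminated is 9, so row 8, column 3 = 9.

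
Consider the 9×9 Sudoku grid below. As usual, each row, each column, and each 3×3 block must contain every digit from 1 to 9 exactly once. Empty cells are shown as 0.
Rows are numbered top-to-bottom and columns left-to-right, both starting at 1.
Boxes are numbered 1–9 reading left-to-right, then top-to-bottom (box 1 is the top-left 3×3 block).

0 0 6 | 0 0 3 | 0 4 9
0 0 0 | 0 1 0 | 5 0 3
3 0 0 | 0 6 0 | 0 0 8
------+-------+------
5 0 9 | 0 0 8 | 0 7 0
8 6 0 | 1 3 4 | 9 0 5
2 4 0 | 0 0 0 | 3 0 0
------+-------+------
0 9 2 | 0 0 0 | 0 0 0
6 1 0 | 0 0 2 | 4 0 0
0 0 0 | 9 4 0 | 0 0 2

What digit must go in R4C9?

Cell R4C9 itself could take any of {1, 4, 6} by direct elimination.
Consider where 4 can go in row 4.
R4C2 is out (column 2 already has a 4).
R4C4 is out (box 5 already has a 4).
R4C5 is out (column 5 already has a 4).
R4C7 is out (column 7 already has a 4).
So the only cell in row 4 that can hold 4 is R4C9.
Therefore R4C9 = 4.

4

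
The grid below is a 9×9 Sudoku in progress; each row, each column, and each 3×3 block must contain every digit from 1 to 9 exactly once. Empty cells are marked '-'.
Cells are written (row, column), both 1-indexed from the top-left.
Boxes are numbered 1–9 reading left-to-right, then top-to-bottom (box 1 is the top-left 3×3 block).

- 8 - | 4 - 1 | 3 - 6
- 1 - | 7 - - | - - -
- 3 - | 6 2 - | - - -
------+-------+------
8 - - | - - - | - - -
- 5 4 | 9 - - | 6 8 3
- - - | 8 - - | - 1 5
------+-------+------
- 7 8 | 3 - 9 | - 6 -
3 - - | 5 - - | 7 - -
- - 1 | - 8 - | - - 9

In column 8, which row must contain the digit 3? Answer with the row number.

Consider where 3 can go in column 8.
(1,8) is out (row 1 already has a 3).
(2,8) is out (box 3 already has a 3).
(3,8) is out (row 3 already has a 3).
(4,8) is out (box 6 already has a 3).
(8,8) is out (row 8 already has a 3).
So the only cell in column 8 that can hold 3 is (9,8).
That is row 9.

9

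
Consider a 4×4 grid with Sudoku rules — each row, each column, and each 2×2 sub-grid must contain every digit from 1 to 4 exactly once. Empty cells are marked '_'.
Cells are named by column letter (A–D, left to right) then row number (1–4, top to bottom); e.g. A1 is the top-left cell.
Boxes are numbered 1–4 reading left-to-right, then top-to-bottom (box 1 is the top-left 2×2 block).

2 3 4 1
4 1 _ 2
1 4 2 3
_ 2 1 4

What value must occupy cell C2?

Row 2 already contains {1, 2, 4}.
Column C already contains {1, 2, 4}.
Its 2×2 block (box 2) already contains {1, 2, 4}.
The only value from 1–4 not eliminated is 3, so C2 = 3.

3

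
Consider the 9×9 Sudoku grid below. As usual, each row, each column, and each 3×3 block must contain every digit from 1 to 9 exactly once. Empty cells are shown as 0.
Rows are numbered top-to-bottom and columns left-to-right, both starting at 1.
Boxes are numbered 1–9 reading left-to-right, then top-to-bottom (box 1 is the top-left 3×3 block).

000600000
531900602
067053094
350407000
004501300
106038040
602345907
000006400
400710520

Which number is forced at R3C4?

1

Cell R3C4 itself could take any of {1, 2, 8} by direct elimination.
Consider where 1 can go in column 4.
R6C4 is out (row 6 already has a 1).
R8C4 is out (box 8 already has a 1).
So the only cell in column 4 that can hold 1 is R3C4.
Therefore R3C4 = 1.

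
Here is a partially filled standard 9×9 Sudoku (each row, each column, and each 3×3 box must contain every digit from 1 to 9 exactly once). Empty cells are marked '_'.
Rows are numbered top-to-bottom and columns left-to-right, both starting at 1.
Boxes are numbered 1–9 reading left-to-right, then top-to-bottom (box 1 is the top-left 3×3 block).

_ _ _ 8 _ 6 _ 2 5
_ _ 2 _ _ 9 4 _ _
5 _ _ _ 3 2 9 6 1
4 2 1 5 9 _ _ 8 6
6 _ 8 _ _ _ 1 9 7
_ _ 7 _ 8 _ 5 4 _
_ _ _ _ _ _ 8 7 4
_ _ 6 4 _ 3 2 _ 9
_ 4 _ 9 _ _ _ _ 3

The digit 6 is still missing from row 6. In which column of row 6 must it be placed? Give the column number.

4

Consider where 6 can go in row 6.
R6C1 is out (column 1 already has a 6).
R6C2 is out (box 4 already has a 6).
R6C6 is out (column 6 already has a 6).
R6C9 is out (column 9 already has a 6).
So the only cell in row 6 that can hold 6 is R6C4.
That is column 4.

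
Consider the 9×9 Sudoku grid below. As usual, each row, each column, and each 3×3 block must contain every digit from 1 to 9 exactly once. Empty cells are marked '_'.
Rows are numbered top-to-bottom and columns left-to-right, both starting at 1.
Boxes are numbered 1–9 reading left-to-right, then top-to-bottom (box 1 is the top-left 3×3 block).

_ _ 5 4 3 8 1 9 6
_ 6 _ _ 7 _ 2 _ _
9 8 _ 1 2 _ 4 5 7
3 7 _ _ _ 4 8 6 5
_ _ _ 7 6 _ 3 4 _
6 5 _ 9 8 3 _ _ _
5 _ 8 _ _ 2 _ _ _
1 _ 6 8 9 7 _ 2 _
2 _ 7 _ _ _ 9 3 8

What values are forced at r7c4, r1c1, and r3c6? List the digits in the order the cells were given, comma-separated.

3,7,6

For r7c4:
  Consider where 3 can go in box 8.
  r7c5 is out (column 5 already has a 3).
  r9c4 is out (row 9 already has a 3).
  r9c5 is out (row 9 already has a 3).
  r9c6 is out (row 9 already has a 3).
  So the only cell in box 8 that can hold 3 is r7c4.
  So r7c4 = 3.
For r1c1:
  Row 1 already contains {1, 3, 4, 5, 6, 8, 9}.
  Column 1 already contains {1, 2, 3, 5, 6, 9}.
  Its 3×3 block (box 1) already contains {5, 6, 8, 9}.
  The only value from 1–9 not eliminated is 7, so r1c1 = 7.
For r3c6:
  Row 3 already contains {1, 2, 4, 5, 7, 8, 9}.
  Column 6 already contains {2, 3, 4, 7, 8}.
  Its 3×3 block (box 2) already contains {1, 2, 3, 4, 7, 8}.
  The only value from 1–9 not eliminated is 6, so r3c6 = 6.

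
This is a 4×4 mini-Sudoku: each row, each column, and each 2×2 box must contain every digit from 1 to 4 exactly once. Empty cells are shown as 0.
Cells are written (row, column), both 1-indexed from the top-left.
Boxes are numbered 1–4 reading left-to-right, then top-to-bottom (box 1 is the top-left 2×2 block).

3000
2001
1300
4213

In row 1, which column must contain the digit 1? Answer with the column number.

Consider where 1 can go in row 1.
(1,3) is out (column 3 already has a 1).
(1,4) is out (column 4 already has a 1).
So the only cell in row 1 that can hold 1 is (1,2).
That is column 2.

2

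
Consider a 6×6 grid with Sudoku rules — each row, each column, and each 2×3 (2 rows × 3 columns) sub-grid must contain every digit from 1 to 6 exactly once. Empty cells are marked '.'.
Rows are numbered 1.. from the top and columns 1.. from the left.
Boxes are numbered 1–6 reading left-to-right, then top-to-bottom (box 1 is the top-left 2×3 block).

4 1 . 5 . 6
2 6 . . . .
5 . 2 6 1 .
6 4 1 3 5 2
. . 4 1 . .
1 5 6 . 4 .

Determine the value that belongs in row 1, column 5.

2

Cell row 1, column 5 itself could take any of {2, 3} by direct elimination.
Consider where 2 can go in row 1.
row 1, column 3 is out (column 3 already has a 2).
So the only cell in row 1 that can hold 2 is row 1, column 5.
Therefore row 1, column 5 = 2.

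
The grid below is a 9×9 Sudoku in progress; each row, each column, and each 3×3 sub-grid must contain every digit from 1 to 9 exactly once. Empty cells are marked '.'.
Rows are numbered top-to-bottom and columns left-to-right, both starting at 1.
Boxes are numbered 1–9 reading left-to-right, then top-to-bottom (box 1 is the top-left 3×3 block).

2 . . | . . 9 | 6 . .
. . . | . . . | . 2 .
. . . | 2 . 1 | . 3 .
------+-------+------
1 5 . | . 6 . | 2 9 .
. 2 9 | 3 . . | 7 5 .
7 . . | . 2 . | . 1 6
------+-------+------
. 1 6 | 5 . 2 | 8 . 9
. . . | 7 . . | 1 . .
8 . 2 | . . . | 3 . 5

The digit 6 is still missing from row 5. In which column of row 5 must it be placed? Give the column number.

Consider where 6 can go in row 5.
R5C5 is out (column 5 already has a 6).
R5C6 is out (box 5 already has a 6).
R5C9 is out (column 9 already has a 6).
So the only cell in row 5 that can hold 6 is R5C1.
That is column 1.

1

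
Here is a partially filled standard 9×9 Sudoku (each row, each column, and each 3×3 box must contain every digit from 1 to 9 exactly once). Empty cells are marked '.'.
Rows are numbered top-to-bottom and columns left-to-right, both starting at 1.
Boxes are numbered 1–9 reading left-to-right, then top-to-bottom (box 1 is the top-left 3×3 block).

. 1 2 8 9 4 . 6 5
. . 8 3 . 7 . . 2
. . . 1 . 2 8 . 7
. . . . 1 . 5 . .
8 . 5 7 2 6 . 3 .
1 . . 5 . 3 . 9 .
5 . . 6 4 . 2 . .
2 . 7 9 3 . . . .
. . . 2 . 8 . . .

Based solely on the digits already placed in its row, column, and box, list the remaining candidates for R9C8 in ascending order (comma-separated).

Row 9 already contains {2, 8}.
Column 8 already contains {3, 6, 9}.
Its 3×3 block (box 9) already contains {2}.
Removing those from 1–9 leaves {1, 4, 5, 7} as the candidates for R9C8.

1,4,5,7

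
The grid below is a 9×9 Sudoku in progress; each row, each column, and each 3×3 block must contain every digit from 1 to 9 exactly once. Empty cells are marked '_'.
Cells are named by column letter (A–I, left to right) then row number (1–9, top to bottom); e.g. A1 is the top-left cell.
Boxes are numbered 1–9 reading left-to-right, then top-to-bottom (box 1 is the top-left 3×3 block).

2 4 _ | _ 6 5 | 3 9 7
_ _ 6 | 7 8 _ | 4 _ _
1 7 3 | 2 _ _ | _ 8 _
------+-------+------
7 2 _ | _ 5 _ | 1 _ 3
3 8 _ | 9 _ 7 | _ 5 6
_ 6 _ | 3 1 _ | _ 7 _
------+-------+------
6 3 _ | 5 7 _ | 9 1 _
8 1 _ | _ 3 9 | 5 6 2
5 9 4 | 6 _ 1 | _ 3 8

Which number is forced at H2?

Row 2 already contains {4, 6, 7, 8}.
Column H already contains {1, 3, 5, 6, 7, 8, 9}.
Its 3×3 block (box 3) already contains {3, 4, 7, 8, 9}.
The only value from 1–9 not eliminated is 2, so H2 = 2.

2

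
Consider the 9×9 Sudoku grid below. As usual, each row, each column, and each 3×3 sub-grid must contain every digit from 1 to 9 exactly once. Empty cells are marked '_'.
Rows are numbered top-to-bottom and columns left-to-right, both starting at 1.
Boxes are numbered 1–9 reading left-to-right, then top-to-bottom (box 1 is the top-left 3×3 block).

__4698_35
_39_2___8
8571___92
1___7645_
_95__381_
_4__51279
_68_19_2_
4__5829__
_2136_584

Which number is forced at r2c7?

Cell r2c7 itself could take any of {1, 6, 7} by direct elimination.
Consider where 1 can go in row 2.
r2c1 is out (column 1 already has a 1).
r2c4 is out (column 4 already has a 1).
r2c6 is out (column 6 already has a 1).
r2c8 is out (column 8 already has a 1).
So the only cell in row 2 that can hold 1 is r2c7.
Therefore r2c7 = 1.

1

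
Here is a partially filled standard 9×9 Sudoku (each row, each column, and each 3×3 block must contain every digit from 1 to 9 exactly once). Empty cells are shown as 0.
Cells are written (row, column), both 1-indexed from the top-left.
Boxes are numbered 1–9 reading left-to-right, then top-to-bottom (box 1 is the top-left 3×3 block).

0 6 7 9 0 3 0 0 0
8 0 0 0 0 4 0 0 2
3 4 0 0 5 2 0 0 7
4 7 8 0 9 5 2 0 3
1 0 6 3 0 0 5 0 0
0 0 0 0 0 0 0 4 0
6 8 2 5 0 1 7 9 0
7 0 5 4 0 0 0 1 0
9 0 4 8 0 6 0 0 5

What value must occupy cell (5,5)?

4

Cell (5,5) itself could take any of {2, 4, 7, 8} by direct elimination.
Consider where 4 can go in box 5.
(4,4) is out (row 4 already has a 4).
(5,6) is out (column 6 already has a 4).
(6,4) is out (row 6 already has a 4).
(6,5) is out (row 6 already has a 4).
(6,6) is out (row 6 already has a 4).
So the only cell in box 5 that can hold 4 is (5,5).
Therefore (5,5) = 4.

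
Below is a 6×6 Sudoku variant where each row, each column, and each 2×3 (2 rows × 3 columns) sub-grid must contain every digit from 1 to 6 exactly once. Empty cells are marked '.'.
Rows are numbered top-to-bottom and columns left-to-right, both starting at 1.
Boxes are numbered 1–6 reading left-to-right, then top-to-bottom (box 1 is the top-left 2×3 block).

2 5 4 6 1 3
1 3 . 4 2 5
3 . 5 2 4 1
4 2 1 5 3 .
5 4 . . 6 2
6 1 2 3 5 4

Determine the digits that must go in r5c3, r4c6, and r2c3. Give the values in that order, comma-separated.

3,6,6

For r5c3:
  Row 5 already contains {2, 4, 5, 6}.
  Column 3 already contains {1, 2, 4, 5}.
  Its 2×3 block (box 5) already contains {1, 2, 4, 5, 6}.
  The only value from 1–6 not eliminated is 3, so r5c3 = 3.
For r4c6:
  Row 4 already contains {1, 2, 3, 4, 5}.
  Column 6 already contains {1, 2, 3, 4, 5}.
  Its 2×3 block (box 4) already contains {1, 2, 3, 4, 5}.
  The only value from 1–6 not eliminated is 6, so r4c6 = 6.
For r2c3:
  Row 2 already contains {1, 2, 3, 4, 5}.
  Column 3 already contains {1, 2, 4, 5}.
  Its 2×3 block (box 1) already contains {1, 2, 3, 4, 5}.
  The only value from 1–6 not eliminated is 6, so r2c3 = 6.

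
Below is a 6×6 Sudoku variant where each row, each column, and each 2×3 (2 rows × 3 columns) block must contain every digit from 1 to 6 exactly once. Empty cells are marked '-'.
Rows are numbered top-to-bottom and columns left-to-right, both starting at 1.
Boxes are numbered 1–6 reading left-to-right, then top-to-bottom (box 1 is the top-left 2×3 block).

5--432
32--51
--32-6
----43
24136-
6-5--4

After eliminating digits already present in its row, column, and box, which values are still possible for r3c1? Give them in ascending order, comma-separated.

1,4

Row 3 already contains {2, 3, 6}.
Column 1 already contains {2, 3, 5, 6}.
Its 2×3 block (box 3) already contains {3}.
Removing those from 1–6 leaves {1, 4} as the candidates for r3c1.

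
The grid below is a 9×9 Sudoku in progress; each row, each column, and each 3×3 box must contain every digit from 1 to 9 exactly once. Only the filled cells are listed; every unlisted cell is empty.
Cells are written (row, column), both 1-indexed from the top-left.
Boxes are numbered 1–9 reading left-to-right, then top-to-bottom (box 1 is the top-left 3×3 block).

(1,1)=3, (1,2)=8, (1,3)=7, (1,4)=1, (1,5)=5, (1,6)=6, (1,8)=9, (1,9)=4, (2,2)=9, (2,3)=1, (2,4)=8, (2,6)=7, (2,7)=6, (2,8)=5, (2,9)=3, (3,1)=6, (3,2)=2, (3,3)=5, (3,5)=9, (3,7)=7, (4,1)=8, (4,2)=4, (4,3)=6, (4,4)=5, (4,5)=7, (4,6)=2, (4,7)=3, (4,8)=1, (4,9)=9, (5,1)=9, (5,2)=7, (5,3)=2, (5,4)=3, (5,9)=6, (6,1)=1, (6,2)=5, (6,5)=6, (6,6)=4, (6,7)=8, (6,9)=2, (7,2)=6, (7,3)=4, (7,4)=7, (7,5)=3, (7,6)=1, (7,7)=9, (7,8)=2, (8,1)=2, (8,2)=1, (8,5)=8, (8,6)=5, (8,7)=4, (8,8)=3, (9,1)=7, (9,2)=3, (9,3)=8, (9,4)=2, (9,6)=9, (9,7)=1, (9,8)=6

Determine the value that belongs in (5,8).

Row 5 already contains {2, 3, 6, 7, 9}.
Column 8 already contains {1, 2, 3, 5, 6, 9}.
Its 3×3 block (box 6) already contains {1, 2, 3, 6, 8, 9}.
The only value from 1–9 not eliminated is 4, so (5,8) = 4.

4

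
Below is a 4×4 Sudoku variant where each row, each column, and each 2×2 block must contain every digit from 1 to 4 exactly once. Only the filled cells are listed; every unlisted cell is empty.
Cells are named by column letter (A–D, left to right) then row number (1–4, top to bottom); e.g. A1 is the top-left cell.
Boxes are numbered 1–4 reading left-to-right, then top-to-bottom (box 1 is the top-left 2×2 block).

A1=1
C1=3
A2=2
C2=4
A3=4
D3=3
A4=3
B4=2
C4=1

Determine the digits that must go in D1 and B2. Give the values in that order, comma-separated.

For D1:
  Row 1 already contains {1, 3}.
  Column D already contains {3}.
  Its 2×2 block (box 2) already contains {3, 4}.
  The only value from 1–4 not eliminated is 2, so D1 = 2.
For B2:
  Row 2 already contains {2, 4}.
  Column B already contains {2}.
  Its 2×2 block (box 1) already contains {1, 2}.
  The only value from 1–4 not eliminated is 3, so B2 = 3.

2,3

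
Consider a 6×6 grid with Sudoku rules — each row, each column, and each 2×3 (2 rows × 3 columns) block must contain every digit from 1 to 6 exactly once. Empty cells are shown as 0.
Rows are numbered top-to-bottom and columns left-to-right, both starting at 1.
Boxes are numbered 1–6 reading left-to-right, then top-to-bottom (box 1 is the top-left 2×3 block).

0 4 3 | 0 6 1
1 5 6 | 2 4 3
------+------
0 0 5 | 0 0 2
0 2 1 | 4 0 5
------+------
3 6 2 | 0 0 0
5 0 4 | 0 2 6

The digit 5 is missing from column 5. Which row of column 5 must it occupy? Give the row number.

5

Consider where 5 can go in column 5.
r3c5 is out (row 3 already has a 5).
r4c5 is out (row 4 already has a 5).
So the only cell in column 5 that can hold 5 is r5c5.
That is row 5.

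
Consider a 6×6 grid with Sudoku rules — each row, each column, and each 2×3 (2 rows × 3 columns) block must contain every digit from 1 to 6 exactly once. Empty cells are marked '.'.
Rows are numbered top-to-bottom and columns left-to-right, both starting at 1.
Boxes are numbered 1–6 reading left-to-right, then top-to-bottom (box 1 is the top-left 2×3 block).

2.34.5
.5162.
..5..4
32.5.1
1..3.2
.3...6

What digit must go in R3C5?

3

Cell R3C5 itself could take any of {3, 6} by direct elimination.
Consider where 3 can go in column 5.
R1C5 is out (row 1 already has a 3).
R4C5 is out (row 4 already has a 3).
R5C5 is out (row 5 already has a 3).
R6C5 is out (row 6 already has a 3).
So the only cell in column 5 that can hold 3 is R3C5.
Therefore R3C5 = 3.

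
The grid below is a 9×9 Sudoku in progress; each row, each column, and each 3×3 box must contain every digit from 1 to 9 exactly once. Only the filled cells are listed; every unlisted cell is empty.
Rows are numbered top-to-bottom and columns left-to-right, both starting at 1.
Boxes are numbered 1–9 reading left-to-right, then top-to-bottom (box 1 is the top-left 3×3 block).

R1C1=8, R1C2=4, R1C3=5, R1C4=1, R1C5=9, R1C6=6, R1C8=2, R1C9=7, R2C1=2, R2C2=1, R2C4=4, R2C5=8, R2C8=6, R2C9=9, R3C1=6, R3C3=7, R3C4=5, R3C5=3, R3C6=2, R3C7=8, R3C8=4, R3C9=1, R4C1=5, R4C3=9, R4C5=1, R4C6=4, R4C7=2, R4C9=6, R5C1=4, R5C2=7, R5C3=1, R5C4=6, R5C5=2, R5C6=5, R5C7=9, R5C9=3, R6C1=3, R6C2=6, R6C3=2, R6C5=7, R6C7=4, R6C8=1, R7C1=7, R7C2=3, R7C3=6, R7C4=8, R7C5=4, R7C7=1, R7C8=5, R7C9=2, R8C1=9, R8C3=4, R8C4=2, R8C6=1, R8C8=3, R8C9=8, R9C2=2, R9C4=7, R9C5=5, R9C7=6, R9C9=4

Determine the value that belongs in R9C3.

Row 9 already contains {2, 4, 5, 6, 7}.
Column 3 already contains {1, 2, 4, 5, 6, 7, 9}.
Its 3×3 block (box 7) already contains {2, 3, 4, 6, 7, 9}.
The only value from 1–9 not eliminated is 8, so R9C3 = 8.

8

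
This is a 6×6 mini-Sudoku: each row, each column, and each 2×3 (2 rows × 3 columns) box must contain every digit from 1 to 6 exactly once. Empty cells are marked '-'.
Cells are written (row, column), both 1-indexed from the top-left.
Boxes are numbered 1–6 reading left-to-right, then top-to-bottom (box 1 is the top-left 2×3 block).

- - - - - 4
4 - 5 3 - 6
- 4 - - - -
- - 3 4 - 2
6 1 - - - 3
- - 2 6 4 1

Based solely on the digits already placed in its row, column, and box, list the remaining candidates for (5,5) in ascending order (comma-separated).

2,5

Row 5 already contains {1, 3, 6}.
Column 5 already contains {4}.
Its 2×3 block (box 6) already contains {1, 3, 4, 6}.
Removing those from 1–6 leaves {2, 5} as the candidates for (5,5).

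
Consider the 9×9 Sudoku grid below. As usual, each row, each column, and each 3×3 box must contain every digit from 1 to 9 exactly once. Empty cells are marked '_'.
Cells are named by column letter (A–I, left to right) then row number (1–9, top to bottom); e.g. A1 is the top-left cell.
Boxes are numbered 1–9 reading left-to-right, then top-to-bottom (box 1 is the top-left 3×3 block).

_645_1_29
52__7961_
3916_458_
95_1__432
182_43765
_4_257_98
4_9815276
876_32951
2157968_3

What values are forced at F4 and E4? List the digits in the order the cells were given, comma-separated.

For F4:
  Row 4 already contains {1, 2, 3, 4, 5, 9}.
  Column F already contains {1, 2, 3, 4, 5, 6, 7, 9}.
  Its 3×3 block (box 5) already contains {1, 2, 3, 4, 5, 7}.
  The only value from 1–9 not eliminated is 8, so F4 = 8.
For E4:
  Consider where 6 can go in row 4.
  C4 is out (column C already has a 6).
  F4 is out (column F already has a 6).
  So the only cell in row 4 that can hold 6 is E4.
  So E4 = 6.

8,6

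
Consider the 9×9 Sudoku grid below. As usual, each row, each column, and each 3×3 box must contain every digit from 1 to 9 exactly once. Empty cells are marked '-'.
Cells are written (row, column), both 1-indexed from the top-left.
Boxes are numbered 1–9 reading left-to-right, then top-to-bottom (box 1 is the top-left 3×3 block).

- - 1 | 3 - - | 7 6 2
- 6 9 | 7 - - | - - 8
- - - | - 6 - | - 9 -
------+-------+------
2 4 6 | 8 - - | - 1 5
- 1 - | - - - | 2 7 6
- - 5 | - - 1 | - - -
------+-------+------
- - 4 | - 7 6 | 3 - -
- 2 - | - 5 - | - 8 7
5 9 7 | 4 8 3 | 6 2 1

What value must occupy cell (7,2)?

Row 7 already contains {3, 4, 6, 7}.
Column 2 already contains {1, 2, 4, 6, 9}.
Its 3×3 block (box 7) already contains {2, 4, 5, 7, 9}.
The only value from 1–9 not eliminated is 8, so (7,2) = 8.

8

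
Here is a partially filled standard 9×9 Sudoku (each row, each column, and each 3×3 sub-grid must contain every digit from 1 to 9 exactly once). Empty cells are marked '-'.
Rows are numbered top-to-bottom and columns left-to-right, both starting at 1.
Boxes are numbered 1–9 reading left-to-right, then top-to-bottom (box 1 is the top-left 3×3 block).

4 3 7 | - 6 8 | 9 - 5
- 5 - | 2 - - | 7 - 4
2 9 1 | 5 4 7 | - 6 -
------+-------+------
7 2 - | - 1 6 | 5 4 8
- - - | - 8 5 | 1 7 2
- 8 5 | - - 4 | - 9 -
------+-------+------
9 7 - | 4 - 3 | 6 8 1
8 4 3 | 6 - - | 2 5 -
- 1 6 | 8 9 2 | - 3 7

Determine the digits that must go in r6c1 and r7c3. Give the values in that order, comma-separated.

For r6c1:
  Consider where 1 can go in row 6.
  r6c4 is out (box 5 already has a 1).
  r6c5 is out (column 5 already has a 1).
  r6c7 is out (column 7 already has a 1).
  r6c9 is out (column 9 already has a 1).
  So the only cell in row 6 that can hold 1 is r6c1.
  So r6c1 = 1.
For r7c3:
  Row 7 already contains {1, 3, 4, 6, 7, 8, 9}.
  Column 3 already contains {1, 3, 5, 6, 7}.
  Its 3×3 block (box 7) already contains {1, 3, 4, 6, 7, 8, 9}.
  The only value from 1–9 not eliminated is 2, so r7c3 = 2.

1,2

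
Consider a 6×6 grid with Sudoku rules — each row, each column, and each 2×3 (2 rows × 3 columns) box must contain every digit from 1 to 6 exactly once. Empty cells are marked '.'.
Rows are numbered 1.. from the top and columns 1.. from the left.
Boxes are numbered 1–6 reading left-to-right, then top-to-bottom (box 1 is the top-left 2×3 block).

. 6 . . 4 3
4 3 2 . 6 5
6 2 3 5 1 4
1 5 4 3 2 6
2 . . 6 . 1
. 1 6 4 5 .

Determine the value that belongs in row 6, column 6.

Row 6 already contains {1, 4, 5, 6}.
Column 6 already contains {1, 3, 4, 5, 6}.
Its 2×3 block (box 6) already contains {1, 4, 5, 6}.
The only value from 1–6 not eliminated is 2, so row 6, column 6 = 2.

2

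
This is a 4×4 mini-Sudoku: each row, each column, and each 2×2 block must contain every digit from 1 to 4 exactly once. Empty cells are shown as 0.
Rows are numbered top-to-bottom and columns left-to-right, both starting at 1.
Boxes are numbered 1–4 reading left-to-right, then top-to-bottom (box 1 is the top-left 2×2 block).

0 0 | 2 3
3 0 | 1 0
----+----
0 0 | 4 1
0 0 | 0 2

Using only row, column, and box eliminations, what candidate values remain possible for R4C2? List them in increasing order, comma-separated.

Row 4 already contains {2}.
Column 2 already contains {}.
Its 2×2 block (box 3) already contains {}.
Removing those from 1–4 leaves {1, 3, 4} as the candidates for R4C2.

1,3,4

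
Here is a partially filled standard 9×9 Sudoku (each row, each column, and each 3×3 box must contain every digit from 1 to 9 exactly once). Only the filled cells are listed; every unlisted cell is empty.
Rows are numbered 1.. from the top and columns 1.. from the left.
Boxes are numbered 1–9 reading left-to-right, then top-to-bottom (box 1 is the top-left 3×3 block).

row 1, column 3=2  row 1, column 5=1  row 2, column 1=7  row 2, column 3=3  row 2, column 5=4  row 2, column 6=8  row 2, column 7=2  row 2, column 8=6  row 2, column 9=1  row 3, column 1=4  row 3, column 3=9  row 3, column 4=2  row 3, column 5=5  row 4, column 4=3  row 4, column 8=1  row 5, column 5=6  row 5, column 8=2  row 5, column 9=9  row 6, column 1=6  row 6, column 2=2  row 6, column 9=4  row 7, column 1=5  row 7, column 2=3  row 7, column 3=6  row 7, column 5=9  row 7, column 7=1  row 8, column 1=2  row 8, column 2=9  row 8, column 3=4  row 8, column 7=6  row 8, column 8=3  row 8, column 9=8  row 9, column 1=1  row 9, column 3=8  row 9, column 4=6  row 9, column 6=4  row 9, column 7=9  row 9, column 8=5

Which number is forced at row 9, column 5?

Cell row 9, column 5 itself could take any of {2, 3, 7} by direct elimination.
Consider where 3 can go in box 8.
row 7, column 4 is out (row 7 already has a 3).
row 7, column 6 is out (row 7 already has a 3).
row 8, column 4 is out (row 8 already has a 3).
row 8, column 5 is out (row 8 already has a 3).
row 8, column 6 is out (row 8 already has a 3).
So the only cell in box 8 that can hold 3 is row 9, column 5.
Therefore row 9, column 5 = 3.

3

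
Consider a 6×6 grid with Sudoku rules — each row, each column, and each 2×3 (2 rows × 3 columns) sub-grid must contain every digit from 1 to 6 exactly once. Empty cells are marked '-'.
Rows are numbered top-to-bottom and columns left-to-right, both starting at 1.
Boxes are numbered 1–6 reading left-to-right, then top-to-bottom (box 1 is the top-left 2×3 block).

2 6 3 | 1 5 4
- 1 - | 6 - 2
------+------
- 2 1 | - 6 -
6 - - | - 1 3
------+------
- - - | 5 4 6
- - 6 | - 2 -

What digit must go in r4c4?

2

Cell r4c4 itself could take any of {2, 4} by direct elimination.
Consider where 2 can go in box 4.
r3c4 is out (row 3 already has a 2).
r3c6 is out (row 3 already has a 2).
So the only cell in box 4 that can hold 2 is r4c4.
Therefore r4c4 = 2.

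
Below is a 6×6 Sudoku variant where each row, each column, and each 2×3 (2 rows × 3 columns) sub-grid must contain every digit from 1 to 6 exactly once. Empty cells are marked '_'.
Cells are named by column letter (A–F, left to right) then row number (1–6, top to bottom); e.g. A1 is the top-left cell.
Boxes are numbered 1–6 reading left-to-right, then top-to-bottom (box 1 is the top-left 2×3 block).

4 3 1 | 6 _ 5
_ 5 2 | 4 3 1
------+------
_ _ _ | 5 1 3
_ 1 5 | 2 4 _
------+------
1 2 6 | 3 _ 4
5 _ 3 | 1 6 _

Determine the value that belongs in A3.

2

Cell A3 itself could take any of {2, 6} by direct elimination.
Consider where 2 can go in row 3.
B3 is out (column B already has a 2).
C3 is out (column C already has a 2).
So the only cell in row 3 that can hold 2 is A3.
Therefore A3 = 2.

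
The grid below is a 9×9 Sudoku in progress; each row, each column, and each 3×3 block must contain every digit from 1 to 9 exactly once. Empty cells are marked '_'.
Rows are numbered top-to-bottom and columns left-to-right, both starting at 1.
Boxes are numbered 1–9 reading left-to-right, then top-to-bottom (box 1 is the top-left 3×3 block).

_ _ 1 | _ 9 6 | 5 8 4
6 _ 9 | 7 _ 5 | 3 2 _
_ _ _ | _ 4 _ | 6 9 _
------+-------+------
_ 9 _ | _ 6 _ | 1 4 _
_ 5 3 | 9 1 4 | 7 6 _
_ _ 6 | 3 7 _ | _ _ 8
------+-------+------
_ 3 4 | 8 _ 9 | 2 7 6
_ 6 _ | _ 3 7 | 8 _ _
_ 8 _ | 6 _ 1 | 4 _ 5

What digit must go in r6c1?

Cell r6c1 itself could take any of {1, 2, 4} by direct elimination.
Consider where 4 can go in column 1.
r1c1 is out (row 1 already has a 4). r3c1 is out (row 3 already has a 4). r4c1 is out (row 4 already has a 4). r5c1 is out (row 5 already has a 4). The remaining empty cells in column 1 are similarly blocked.
So the only cell in column 1 that can hold 4 is r6c1.
Therefore r6c1 = 4.

4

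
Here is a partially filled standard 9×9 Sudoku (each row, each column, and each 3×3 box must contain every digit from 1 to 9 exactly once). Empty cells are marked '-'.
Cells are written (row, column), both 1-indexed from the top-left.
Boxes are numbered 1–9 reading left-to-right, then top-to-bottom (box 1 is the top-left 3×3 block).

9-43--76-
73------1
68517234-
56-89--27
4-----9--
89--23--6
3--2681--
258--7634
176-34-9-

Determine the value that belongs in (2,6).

Cell (2,6) itself could take any of {5, 6, 9} by direct elimination.
Consider where 9 can go in column 6.
(1,6) is out (row 1 already has a 9).
(4,6) is out (row 4 already has a 9).
(5,6) is out (row 5 already has a 9).
So the only cell in column 6 that can hold 9 is (2,6).
Therefore (2,6) = 9.

9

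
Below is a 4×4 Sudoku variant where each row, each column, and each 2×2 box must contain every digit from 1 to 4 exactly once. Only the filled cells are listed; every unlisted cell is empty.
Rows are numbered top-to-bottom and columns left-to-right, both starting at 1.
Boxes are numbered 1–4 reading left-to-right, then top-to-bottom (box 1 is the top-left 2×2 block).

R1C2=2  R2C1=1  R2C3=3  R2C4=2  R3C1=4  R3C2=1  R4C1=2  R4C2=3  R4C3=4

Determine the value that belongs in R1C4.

4

Cell R1C4 itself could take any of {1, 4} by direct elimination.
Consider where 4 can go in row 1.
R1C1 is out (column 1 already has a 4).
R1C3 is out (column 3 already has a 4).
So the only cell in row 1 that can hold 4 is R1C4.
Therefore R1C4 = 4.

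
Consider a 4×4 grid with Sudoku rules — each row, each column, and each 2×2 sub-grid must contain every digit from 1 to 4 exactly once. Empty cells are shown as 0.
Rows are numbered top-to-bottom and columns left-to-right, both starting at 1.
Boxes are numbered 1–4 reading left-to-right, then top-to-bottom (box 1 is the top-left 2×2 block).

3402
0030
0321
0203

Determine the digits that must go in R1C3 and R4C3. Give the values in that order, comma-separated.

1,4

For R1C3:
  Row 1 already contains {2, 3, 4}.
  Column 3 already contains {2, 3}.
  Its 2×2 block (box 2) already contains {2, 3}.
  The only value from 1–4 not eliminated is 1, so R1C3 = 1.
For R4C3:
  Row 4 already contains {2, 3}.
  Column 3 already contains {2, 3}.
  Its 2×2 block (box 4) already contains {1, 2, 3}.
  The only value from 1–4 not eliminated is 4, so R4C3 = 4.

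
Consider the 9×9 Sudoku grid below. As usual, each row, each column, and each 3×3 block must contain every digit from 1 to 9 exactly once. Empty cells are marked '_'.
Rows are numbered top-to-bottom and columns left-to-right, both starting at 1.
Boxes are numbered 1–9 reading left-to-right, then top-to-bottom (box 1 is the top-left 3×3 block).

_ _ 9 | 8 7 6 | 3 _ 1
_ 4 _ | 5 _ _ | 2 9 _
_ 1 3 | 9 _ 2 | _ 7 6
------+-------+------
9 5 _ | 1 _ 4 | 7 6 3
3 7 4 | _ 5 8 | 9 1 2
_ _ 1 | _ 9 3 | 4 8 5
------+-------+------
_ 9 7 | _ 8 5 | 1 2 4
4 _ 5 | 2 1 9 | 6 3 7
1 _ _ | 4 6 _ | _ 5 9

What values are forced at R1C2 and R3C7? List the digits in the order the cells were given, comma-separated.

For R1C2:
  Row 1 already contains {1, 3, 6, 7, 8, 9}.
  Column 2 already contains {1, 4, 5, 7, 9}.
  Its 3×3 block (box 1) already contains {1, 3, 4, 9}.
  The only value from 1–9 not eliminated is 2, so R1C2 = 2.
For R3C7:
  Consider where 5 can go in box 3.
  R1C8 is out (column 8 already has a 5).
  R2C9 is out (row 2 already has a 5).
  So the only cell in box 3 that can hold 5 is R3C7.
  So R3C7 = 5.

2,5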